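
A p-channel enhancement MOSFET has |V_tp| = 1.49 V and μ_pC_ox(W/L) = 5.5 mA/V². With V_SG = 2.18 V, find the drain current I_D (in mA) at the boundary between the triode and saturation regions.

At the boundary V_SD = V_ov = V_SG − |V_tp| = 2.18 − 1.49 = 0.69 V.
I_D = ½ k_p V_ov² = 0.5 × 5.5 × 0.69² = 1.31 mA.

I_D = 1.31 mA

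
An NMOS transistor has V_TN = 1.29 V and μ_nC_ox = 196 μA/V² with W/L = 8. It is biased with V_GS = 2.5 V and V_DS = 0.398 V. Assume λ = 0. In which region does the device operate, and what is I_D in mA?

Triode; I_D = 0.631 mA

k_n = μ_nC_ox · (W/L) = 1.568 mA/V².
V_ov = V_GS − V_TN = 2.5 − 1.29 = 1.21 V.
Since V_DS = 0.398 V < V_ov = 1.21 V, the device is in the triode region.
I_D = k_n [V_ov · V_DS − ½ V_DS²] = 1.568 × [1.21 × 0.398 − 0.5 × 0.398²] = 0.631 mA.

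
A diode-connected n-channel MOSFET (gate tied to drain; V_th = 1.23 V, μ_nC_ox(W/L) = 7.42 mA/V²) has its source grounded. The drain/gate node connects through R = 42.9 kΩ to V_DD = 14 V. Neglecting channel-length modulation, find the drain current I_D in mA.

With gate tied to drain, V_GS = V_DS ≥ V_GS − V_th, so the device is in saturation.
KCL at the drain: ½ k_n (V_GS − V_th)² = (V_DD − V_GS)/R.
Let x = V_GS − 1.23. Then 159 x² + x − 12.77 = 0, giving x = 0.28 V (positive root), so V_GS = 1.51 V.
I_D = (V_DD − V_GS)/R = (14 − 1.51) / 42.9 = 0.291 mA.

I_D = 0.291 mA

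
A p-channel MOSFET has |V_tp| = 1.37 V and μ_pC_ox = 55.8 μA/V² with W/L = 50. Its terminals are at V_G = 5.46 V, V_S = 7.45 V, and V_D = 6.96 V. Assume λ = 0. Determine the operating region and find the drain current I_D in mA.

Triode; I_D = 0.513 mA

V_SG = V_S − V_G = 7.45 − 5.46 = 1.99 V; V_SD = V_S − V_D = 7.45 − 6.96 = 0.49 V.
k_p = μ_pC_ox · (W/L) = 2.79 mA/V².
V_ov = V_SG − |V_tp| = 1.99 − 1.37 = 0.62 V.
Since V_SD = 0.49 V < V_ov = 0.62 V, the device is in the triode region.
I_D = k_p [V_ov · V_SD − ½ V_SD²] = 2.79 × [0.62 × 0.49 − 0.5 × 0.49²] = 0.513 mA.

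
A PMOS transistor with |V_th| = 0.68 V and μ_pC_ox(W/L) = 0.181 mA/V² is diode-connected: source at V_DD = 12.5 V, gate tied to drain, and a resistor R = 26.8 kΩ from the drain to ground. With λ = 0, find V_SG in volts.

V_SG = 2.69 V

With gate tied to drain, V_SG = V_SD ≥ V_SG − |V_th|, so the device is in saturation.
KCL at the drain: ½ k_p (V_SG − |V_th|)² = (V_DD − V_SG)/R.
Let x = V_SG − 0.68. Then 2.43 x² + x − 11.82 = 0, giving x = 2.01 V (positive root), so V_SG = 2.69 V.
I_D = (V_DD − V_SG)/R = (12.5 − 2.69) / 26.8 = 0.366 mA.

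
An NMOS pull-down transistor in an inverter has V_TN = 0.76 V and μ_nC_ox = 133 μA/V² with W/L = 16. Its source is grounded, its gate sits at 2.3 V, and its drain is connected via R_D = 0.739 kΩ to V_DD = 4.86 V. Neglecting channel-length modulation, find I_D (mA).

I_D = 2.52 mA

V_GS = V_G = 2.3 V, so V_ov = 2.3 − 0.76 = 1.54 V.
k_n = μ_nC_ox · (W/L) = 2.128 mA/V².
Assume saturation: I_D = ½ k_n V_ov² = 0.5 × 2.128 × 1.54² = 2.52 mA, giving V_DS = V_DD − I_D R_D = 4.86 − 2.52 × 0.739 = 3 V.
V_DS = 3 V ≥ V_ov = 1.54 V, confirming saturation.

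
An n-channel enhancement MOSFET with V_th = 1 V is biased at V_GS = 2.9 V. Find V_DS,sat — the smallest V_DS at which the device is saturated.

V_DS,sat = 1.90 V

The boundary between triode and saturation is V_DS = V_GS − V_th = V_ov.
V_ov = 2.9 − 1 = 1.9 V.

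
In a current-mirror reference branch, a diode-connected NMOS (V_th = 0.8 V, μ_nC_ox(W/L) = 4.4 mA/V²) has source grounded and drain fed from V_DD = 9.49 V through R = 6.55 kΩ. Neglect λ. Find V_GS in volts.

With gate tied to drain, V_GS = V_DS ≥ V_GS − V_th, so the device is in saturation.
KCL at the drain: ½ k_n (V_GS − V_th)² = (V_DD − V_GS)/R.
Let x = V_GS − 0.8. Then 14.4 x² + x − 8.69 = 0, giving x = 0.743 V (positive root), so V_GS = 1.54 V.
I_D = (V_DD − V_GS)/R = (9.49 − 1.54) / 6.55 = 1.21 mA.

V_GS = 1.54 V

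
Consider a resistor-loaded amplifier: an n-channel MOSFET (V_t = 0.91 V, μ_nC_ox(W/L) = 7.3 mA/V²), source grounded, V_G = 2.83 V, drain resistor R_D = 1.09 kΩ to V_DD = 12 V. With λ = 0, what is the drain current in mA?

I_D = 10.1 mA

V_GS = V_G = 2.83 V, so V_ov = 2.83 − 0.91 = 1.92 V.
Assume saturation: I_D = ½ k_n V_ov² = 0.5 × 7.3 × 1.92² = 13.5 mA, giving V_DS = V_DD − I_D R_D = 12 − 13.5 × 1.09 = -2.67 V.
But -2.67 V < V_ov = 1.92 V, so the device is actually in triode.
In triode I_D = k_n[V_ov V_DS − ½ V_DS²] and I_D = (V_DD − V_DS)/R_D. Equating: 3.98 V_DS² − 16.28 V_DS + 12 = 0, giving V_DS = 0.965 V (the root below V_ov).
I_D = (12 − 0.965) / 1.09 = 10.1 mA.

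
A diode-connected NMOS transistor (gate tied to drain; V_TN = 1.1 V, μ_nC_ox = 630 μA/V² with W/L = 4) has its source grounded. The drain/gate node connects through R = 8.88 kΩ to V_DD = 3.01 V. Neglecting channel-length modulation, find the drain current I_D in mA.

I_D = 0.173 mA

With gate tied to drain, V_GS = V_DS ≥ V_GS − V_TN, so the device is in saturation.
k_n = μ_nC_ox · (W/L) = 2.52 mA/V².
KCL at the drain: ½ k_n (V_GS − V_TN)² = (V_DD − V_GS)/R.
Let x = V_GS − 1.1. Then 11.2 x² + x − 1.91 = 0, giving x = 0.371 V (positive root), so V_GS = 1.47 V.
I_D = (V_DD − V_GS)/R = (3.01 − 1.47) / 8.88 = 0.173 mA.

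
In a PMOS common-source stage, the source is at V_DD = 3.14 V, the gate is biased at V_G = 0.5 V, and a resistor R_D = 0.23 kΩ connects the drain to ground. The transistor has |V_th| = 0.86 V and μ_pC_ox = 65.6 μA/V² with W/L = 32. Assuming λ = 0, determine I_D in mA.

I_D = 3.33 mA

V_SG = V_DD − V_G = 3.14 − 0.5 = 2.64 V, so V_ov = 2.64 − 0.86 = 1.78 V.
k_p = μ_pC_ox · (W/L) = 2.099 mA/V².
Assume saturation: I_D = ½ k_p V_ov² = 0.5 × 2.099 × 1.78² = 3.33 mA, giving V_SD = V_DD − I_D R_D = 3.14 − 3.33 × 0.23 = 2.38 V.
V_SD = 2.38 V ≥ V_ov = 1.78 V, confirming saturation.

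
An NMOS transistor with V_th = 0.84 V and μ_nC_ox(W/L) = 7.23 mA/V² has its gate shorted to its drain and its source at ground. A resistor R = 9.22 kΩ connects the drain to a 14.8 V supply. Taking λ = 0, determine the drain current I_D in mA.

With gate tied to drain, V_GS = V_DS ≥ V_GS − V_th, so the device is in saturation.
KCL at the drain: ½ k_n (V_GS − V_th)² = (V_DD − V_GS)/R.
Let x = V_GS − 0.84. Then 33.3 x² + x − 13.96 = 0, giving x = 0.632 V (positive root), so V_GS = 1.47 V.
I_D = (V_DD − V_GS)/R = (14.8 − 1.47) / 9.22 = 1.45 mA.

I_D = 1.45 mA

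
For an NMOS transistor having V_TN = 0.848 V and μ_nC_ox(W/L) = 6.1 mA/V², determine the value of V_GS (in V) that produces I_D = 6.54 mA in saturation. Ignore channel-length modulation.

In saturation I_D = ½ k_n (V_GS − V_TN)², so V_GS − V_TN = √(2 I_D / k_n) = √(2 × 6.54 / 6.1) = 1.46 V.
V_GS = 0.848 + 1.46 = 2.31 V.

V_GS = 2.31 V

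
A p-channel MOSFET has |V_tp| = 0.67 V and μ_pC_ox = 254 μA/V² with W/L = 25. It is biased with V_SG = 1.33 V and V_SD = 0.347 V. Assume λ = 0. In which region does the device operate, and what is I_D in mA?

k_p = μ_pC_ox · (W/L) = 6.35 mA/V².
V_ov = V_SG − |V_tp| = 1.33 − 0.67 = 0.66 V.
Since V_SD = 0.347 V < V_ov = 0.66 V, the device is in the triode region.
I_D = k_p [V_ov · V_SD − ½ V_SD²] = 6.35 × [0.66 × 0.347 − 0.5 × 0.347²] = 1.07 mA.

Triode; I_D = 1.07 mA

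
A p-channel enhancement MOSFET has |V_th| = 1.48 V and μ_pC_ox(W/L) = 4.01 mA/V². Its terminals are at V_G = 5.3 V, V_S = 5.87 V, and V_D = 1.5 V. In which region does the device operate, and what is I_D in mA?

V_SG = V_S − V_G = 5.87 − 5.3 = 0.57 V; V_SD = V_S − V_D = 5.87 − 1.5 = 4.37 V.
V_SG = 0.57 V < |V_th| = 1.48 V, so the transistor is in cutoff.

Cutoff; I_D = 0 mA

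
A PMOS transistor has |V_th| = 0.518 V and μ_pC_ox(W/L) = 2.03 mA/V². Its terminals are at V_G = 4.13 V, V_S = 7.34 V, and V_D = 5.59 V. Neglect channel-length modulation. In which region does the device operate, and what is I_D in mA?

Triode; I_D = 6.45 mA

V_SG = V_S − V_G = 7.34 − 4.13 = 3.21 V; V_SD = V_S − V_D = 7.34 − 5.59 = 1.75 V.
V_ov = V_SG − |V_th| = 3.21 − 0.518 = 2.69 V.
Since V_SD = 1.75 V < V_ov = 2.69 V, the device is in the triode region.
I_D = k_p [V_ov · V_SD − ½ V_SD²] = 2.03 × [2.69 × 1.75 − 0.5 × 1.75²] = 6.45 mA.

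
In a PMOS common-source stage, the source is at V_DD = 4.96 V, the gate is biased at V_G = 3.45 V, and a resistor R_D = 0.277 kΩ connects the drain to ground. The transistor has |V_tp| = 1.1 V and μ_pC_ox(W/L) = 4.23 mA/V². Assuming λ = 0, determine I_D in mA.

I_D = 0.356 mA

V_SG = V_DD − V_G = 4.96 − 3.45 = 1.51 V, so V_ov = 1.51 − 1.1 = 0.41 V.
Assume saturation: I_D = ½ k_p V_ov² = 0.5 × 4.23 × 0.41² = 0.356 mA, giving V_SD = V_DD − I_D R_D = 4.96 − 0.356 × 0.277 = 4.86 V.
V_SD = 4.86 V ≥ V_ov = 0.41 V, confirming saturation.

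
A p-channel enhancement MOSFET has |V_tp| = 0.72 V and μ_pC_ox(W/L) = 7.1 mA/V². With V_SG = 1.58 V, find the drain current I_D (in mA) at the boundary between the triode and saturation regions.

At the boundary V_SD = V_ov = V_SG − |V_tp| = 1.58 − 0.72 = 0.86 V.
I_D = ½ k_p V_ov² = 0.5 × 7.1 × 0.86² = 2.63 mA.

I_D = 2.63 mA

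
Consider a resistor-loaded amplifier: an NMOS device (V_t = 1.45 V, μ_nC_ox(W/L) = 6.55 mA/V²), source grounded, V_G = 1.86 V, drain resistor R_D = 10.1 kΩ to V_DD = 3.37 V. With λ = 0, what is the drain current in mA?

V_GS = V_G = 1.86 V, so V_ov = 1.86 − 1.45 = 0.41 V.
Assume saturation: I_D = ½ k_n V_ov² = 0.5 × 6.55 × 0.41² = 0.551 mA, giving V_DS = V_DD − I_D R_D = 3.37 − 0.551 × 10.1 = -2.19 V.
But -2.19 V < V_ov = 0.41 V, so the device is actually in triode.
In triode I_D = k_n[V_ov V_DS − ½ V_DS²] and I_D = (V_DD − V_DS)/R_D. Equating: 33.1 V_DS² − 28.12 V_DS + 3.37 = 0, giving V_DS = 0.144 V (the root below V_ov).
I_D = (3.37 − 0.144) / 10.1 = 0.319 mA.

I_D = 0.319 mA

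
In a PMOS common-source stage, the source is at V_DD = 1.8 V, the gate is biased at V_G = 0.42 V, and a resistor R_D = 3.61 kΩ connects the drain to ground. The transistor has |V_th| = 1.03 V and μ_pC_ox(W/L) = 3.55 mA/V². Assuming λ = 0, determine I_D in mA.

V_SG = V_DD − V_G = 1.8 − 0.42 = 1.38 V, so V_ov = 1.38 − 1.03 = 0.35 V.
Assume saturation: I_D = ½ k_p V_ov² = 0.5 × 3.55 × 0.35² = 0.217 mA, giving V_SD = V_DD − I_D R_D = 1.8 − 0.217 × 3.61 = 1.02 V.
V_SD = 1.02 V ≥ V_ov = 0.35 V, confirming saturation.

I_D = 0.217 mA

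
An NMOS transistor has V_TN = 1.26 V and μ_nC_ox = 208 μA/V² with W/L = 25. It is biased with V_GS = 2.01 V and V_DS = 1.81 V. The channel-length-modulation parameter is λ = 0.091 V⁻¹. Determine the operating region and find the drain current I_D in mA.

k_n = μ_nC_ox · (W/L) = 5.2 mA/V².
V_ov = V_GS − V_TN = 2.01 − 1.26 = 0.75 V.
Since V_DS = 1.81 V ≥ V_ov = 0.75 V, the device is in saturation.
I_D = ½ k_n V_ov² (1 + λ V_DS) = 0.5 × 5.2 × 0.75² × (1 + 0.091 × 1.81) = 1.7 mA.

Saturation; I_D = 1.70 mA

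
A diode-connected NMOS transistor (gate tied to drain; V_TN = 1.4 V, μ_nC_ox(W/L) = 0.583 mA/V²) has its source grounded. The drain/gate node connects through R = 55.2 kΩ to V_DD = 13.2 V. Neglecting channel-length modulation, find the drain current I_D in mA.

With gate tied to drain, V_GS = V_DS ≥ V_GS − V_TN, so the device is in saturation.
KCL at the drain: ½ k_n (V_GS − V_TN)² = (V_DD − V_GS)/R.
Let x = V_GS − 1.4. Then 16.1 x² + x − 11.8 = 0, giving x = 0.826 V (positive root), so V_GS = 2.23 V.
I_D = (V_DD − V_GS)/R = (13.2 − 2.23) / 55.2 = 0.199 mA.

I_D = 0.199 mA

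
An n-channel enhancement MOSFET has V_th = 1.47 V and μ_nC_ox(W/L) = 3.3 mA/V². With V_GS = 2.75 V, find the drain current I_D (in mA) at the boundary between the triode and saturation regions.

At the boundary V_DS = V_ov = V_GS − V_th = 2.75 − 1.47 = 1.28 V.
I_D = ½ k_n V_ov² = 0.5 × 3.3 × 1.28² = 2.7 mA.

I_D = 2.70 mA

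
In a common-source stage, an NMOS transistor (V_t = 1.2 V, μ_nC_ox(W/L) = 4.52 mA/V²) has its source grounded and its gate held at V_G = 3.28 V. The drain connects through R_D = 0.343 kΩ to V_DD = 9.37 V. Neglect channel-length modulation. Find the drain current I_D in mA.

I_D = 9.78 mA

V_GS = V_G = 3.28 V, so V_ov = 3.28 − 1.2 = 2.08 V.
Assume saturation: I_D = ½ k_n V_ov² = 0.5 × 4.52 × 2.08² = 9.78 mA, giving V_DS = V_DD − I_D R_D = 9.37 − 9.78 × 0.343 = 6.02 V.
V_DS = 6.02 V ≥ V_ov = 2.08 V, confirming saturation.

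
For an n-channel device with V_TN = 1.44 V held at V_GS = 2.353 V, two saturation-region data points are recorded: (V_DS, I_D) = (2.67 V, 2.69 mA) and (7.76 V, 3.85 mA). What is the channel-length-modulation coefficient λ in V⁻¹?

With V_GS fixed, I_D ∝ (1 + λ V_DS) in saturation, so I_D2/I_D1 = (1 + λ V_DS2)/(1 + λ V_DS1).
3.85/2.69 = 1.431 = (1 + 7.76 λ)/(1 + 2.67 λ).
Solving: λ (I_D1 V_DS2 − I_D2 V_DS1) = I_D2 − I_D1, so λ = (3.85 − 2.69) / (2.69 × 7.76 − 3.85 × 2.67) = 1.16 / 10.6 = 0.109 V⁻¹.

λ = 0.109 V⁻¹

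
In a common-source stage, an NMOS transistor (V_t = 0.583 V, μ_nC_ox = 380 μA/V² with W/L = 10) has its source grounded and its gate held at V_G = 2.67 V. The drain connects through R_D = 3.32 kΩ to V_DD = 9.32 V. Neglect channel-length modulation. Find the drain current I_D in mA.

I_D = 2.69 mA

V_GS = V_G = 2.67 V, so V_ov = 2.67 − 0.583 = 2.09 V.
k_n = μ_nC_ox · (W/L) = 3.8 mA/V².
Assume saturation: I_D = ½ k_n V_ov² = 0.5 × 3.8 × 2.09² = 8.28 mA, giving V_DS = V_DD − I_D R_D = 9.32 − 8.28 × 3.32 = -18.2 V.
But -18.2 V < V_ov = 2.09 V, so the device is actually in triode.
In triode I_D = k_n[V_ov V_DS − ½ V_DS²] and I_D = (V_DD − V_DS)/R_D. Equating: 6.31 V_DS² − 27.33 V_DS + 9.32 = 0, giving V_DS = 0.373 V (the root below V_ov).
I_D = (9.32 − 0.373) / 3.32 = 2.69 mA.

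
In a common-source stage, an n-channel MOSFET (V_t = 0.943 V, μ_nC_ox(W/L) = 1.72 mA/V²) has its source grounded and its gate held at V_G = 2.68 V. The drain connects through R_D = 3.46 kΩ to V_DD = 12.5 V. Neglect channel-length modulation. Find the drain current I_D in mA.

V_GS = V_G = 2.68 V, so V_ov = 2.68 − 0.943 = 1.74 V.
Assume saturation: I_D = ½ k_n V_ov² = 0.5 × 1.72 × 1.74² = 2.59 mA, giving V_DS = V_DD − I_D R_D = 12.5 − 2.59 × 3.46 = 3.52 V.
V_DS = 3.52 V ≥ V_ov = 1.74 V, confirming saturation.

I_D = 2.59 mA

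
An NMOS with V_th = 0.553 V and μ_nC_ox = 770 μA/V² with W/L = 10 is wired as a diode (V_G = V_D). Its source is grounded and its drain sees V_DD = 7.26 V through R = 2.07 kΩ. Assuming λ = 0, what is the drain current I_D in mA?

With gate tied to drain, V_GS = V_DS ≥ V_GS − V_th, so the device is in saturation.
k_n = μ_nC_ox · (W/L) = 7.7 mA/V².
KCL at the drain: ½ k_n (V_GS − V_th)² = (V_DD − V_GS)/R.
Let x = V_GS − 0.553. Then 7.97 x² + x − 6.707 = 0, giving x = 0.857 V (positive root), so V_GS = 1.41 V.
I_D = (V_DD − V_GS)/R = (7.26 − 1.41) / 2.07 = 2.83 mA.

I_D = 2.83 mA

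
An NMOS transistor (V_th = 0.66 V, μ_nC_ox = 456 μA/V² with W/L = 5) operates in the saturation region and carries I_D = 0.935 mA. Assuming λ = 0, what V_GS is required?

V_GS = 1.57 V

k_n = μ_nC_ox · (W/L) = 2.28 mA/V².
In saturation I_D = ½ k_n (V_GS − V_th)², so V_GS − V_th = √(2 I_D / k_n) = √(2 × 0.935 / 2.28) = 0.906 V.
V_GS = 0.66 + 0.906 = 1.57 V.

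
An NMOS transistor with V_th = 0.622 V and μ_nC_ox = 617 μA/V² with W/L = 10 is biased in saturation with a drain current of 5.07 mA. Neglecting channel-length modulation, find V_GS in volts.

k_n = μ_nC_ox · (W/L) = 6.17 mA/V².
In saturation I_D = ½ k_n (V_GS − V_th)², so V_GS − V_th = √(2 I_D / k_n) = √(2 × 5.07 / 6.17) = 1.28 V.
V_GS = 0.622 + 1.28 = 1.9 V.

V_GS = 1.90 V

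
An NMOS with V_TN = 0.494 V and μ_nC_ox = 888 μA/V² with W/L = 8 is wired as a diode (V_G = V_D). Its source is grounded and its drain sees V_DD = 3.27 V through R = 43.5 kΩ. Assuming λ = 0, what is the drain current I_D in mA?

With gate tied to drain, V_GS = V_DS ≥ V_GS − V_TN, so the device is in saturation.
k_n = μ_nC_ox · (W/L) = 7.104 mA/V².
KCL at the drain: ½ k_n (V_GS − V_TN)² = (V_DD − V_GS)/R.
Let x = V_GS − 0.494. Then 155 x² + x − 2.776 = 0, giving x = 0.131 V (positive root), so V_GS = 0.625 V.
I_D = (V_DD − V_GS)/R = (3.27 − 0.625) / 43.5 = 0.0608 mA.

I_D = 0.0608 mA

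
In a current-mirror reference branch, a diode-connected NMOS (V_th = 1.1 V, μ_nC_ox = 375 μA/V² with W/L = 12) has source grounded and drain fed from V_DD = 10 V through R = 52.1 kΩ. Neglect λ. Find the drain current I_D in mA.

I_D = 0.166 mA

With gate tied to drain, V_GS = V_DS ≥ V_GS − V_th, so the device is in saturation.
k_n = μ_nC_ox · (W/L) = 4.5 mA/V².
KCL at the drain: ½ k_n (V_GS − V_th)² = (V_DD − V_GS)/R.
Let x = V_GS − 1.1. Then 117 x² + x − 8.9 = 0, giving x = 0.271 V (positive root), so V_GS = 1.37 V.
I_D = (V_DD − V_GS)/R = (10 − 1.37) / 52.1 = 0.166 mA.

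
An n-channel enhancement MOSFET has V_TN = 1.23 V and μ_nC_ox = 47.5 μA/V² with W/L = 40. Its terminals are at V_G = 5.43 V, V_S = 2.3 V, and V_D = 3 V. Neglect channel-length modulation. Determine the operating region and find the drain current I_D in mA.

V_GS = V_G − V_S = 5.43 − 2.3 = 3.13 V; V_DS = V_D − V_S = 3 − 2.3 = 0.7 V.
k_n = μ_nC_ox · (W/L) = 1.9 mA/V².
V_ov = V_GS − V_TN = 3.13 − 1.23 = 1.9 V.
Since V_DS = 0.7 V < V_ov = 1.9 V, the device is in the triode region.
I_D = k_n [V_ov · V_DS − ½ V_DS²] = 1.9 × [1.9 × 0.7 − 0.5 × 0.7²] = 2.06 mA.

Triode; I_D = 2.06 mA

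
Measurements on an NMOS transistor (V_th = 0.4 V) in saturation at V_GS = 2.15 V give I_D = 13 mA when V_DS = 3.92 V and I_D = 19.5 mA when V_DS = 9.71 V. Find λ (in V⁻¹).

λ = 0.131 V⁻¹

With V_GS fixed, I_D ∝ (1 + λ V_DS) in saturation, so I_D2/I_D1 = (1 + λ V_DS2)/(1 + λ V_DS1).
19.5/13 = 1.5 = (1 + 9.71 λ)/(1 + 3.92 λ).
Solving: λ (I_D1 V_DS2 − I_D2 V_DS1) = I_D2 − I_D1, so λ = (19.5 − 13) / (13 × 9.71 − 19.5 × 3.92) = 6.5 / 49.8 = 0.131 V⁻¹.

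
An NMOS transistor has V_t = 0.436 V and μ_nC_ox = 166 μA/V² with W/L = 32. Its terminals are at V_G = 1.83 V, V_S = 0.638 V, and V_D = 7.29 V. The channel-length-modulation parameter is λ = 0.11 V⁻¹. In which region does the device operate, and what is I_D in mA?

V_GS = V_G − V_S = 1.83 − 0.638 = 1.19 V; V_DS = V_D − V_S = 7.29 − 0.638 = 6.65 V.
k_n = μ_nC_ox · (W/L) = 5.312 mA/V².
V_ov = V_GS − V_t = 1.19 − 0.436 = 0.756 V.
Since V_DS = 6.65 V ≥ V_ov = 0.756 V, the device is in saturation.
I_D = ½ k_n V_ov² (1 + λ V_DS) = 0.5 × 5.312 × 0.756² × (1 + 0.11 × 6.65) = 2.63 mA.

Saturation; I_D = 2.63 mA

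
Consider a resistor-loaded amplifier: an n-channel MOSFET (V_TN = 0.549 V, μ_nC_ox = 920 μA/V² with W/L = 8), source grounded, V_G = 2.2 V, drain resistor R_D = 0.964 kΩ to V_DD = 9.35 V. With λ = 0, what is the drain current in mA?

I_D = 8.63 mA

V_GS = V_G = 2.2 V, so V_ov = 2.2 − 0.549 = 1.65 V.
k_n = μ_nC_ox · (W/L) = 7.36 mA/V².
Assume saturation: I_D = ½ k_n V_ov² = 0.5 × 7.36 × 1.65² = 10 mA, giving V_DS = V_DD − I_D R_D = 9.35 − 10 × 0.964 = -0.32 V.
But -0.32 V < V_ov = 1.65 V, so the device is actually in triode.
In triode I_D = k_n[V_ov V_DS − ½ V_DS²] and I_D = (V_DD − V_DS)/R_D. Equating: 3.55 V_DS² − 12.71 V_DS + 9.35 = 0, giving V_DS = 1.03 V (the root below V_ov).
I_D = (9.35 − 1.03) / 0.964 = 8.63 mA.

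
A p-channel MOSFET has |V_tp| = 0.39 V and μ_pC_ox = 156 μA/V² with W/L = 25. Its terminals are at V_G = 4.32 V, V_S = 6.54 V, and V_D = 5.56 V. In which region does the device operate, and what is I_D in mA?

V_SG = V_S − V_G = 6.54 − 4.32 = 2.22 V; V_SD = V_S − V_D = 6.54 − 5.56 = 0.98 V.
k_p = μ_pC_ox · (W/L) = 3.9 mA/V².
V_ov = V_SG − |V_tp| = 2.22 − 0.39 = 1.83 V.
Since V_SD = 0.98 V < V_ov = 1.83 V, the device is in the triode region.
I_D = k_p [V_ov · V_SD − ½ V_SD²] = 3.9 × [1.83 × 0.98 − 0.5 × 0.98²] = 5.12 mA.

Triode; I_D = 5.12 mA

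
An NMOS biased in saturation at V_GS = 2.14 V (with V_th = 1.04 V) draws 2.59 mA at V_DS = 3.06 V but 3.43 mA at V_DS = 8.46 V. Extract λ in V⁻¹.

With V_GS fixed, I_D ∝ (1 + λ V_DS) in saturation, so I_D2/I_D1 = (1 + λ V_DS2)/(1 + λ V_DS1).
3.43/2.59 = 1.324 = (1 + 8.46 λ)/(1 + 3.06 λ).
Solving: λ (I_D1 V_DS2 − I_D2 V_DS1) = I_D2 − I_D1, so λ = (3.43 − 2.59) / (2.59 × 8.46 − 3.43 × 3.06) = 0.84 / 11.4 = 0.0736 V⁻¹.

λ = 0.0736 V⁻¹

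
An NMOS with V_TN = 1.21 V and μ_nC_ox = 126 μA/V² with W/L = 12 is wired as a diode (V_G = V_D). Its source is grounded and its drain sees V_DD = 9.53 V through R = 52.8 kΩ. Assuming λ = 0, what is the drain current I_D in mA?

With gate tied to drain, V_GS = V_DS ≥ V_GS − V_TN, so the device is in saturation.
k_n = μ_nC_ox · (W/L) = 1.512 mA/V².
KCL at the drain: ½ k_n (V_GS − V_TN)² = (V_DD − V_GS)/R.
Let x = V_GS − 1.21. Then 39.9 x² + x − 8.32 = 0, giving x = 0.444 V (positive root), so V_GS = 1.65 V.
I_D = (V_DD − V_GS)/R = (9.53 − 1.65) / 52.8 = 0.149 mA.

I_D = 0.149 mA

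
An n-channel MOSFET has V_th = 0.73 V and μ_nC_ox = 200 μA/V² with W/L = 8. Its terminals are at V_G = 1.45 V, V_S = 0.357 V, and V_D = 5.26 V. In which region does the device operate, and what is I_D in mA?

Saturation; I_D = 0.105 mA

V_GS = V_G − V_S = 1.45 − 0.357 = 1.09 V; V_DS = V_D − V_S = 5.26 − 0.357 = 4.9 V.
k_n = μ_nC_ox · (W/L) = 1.6 mA/V².
V_ov = V_GS − V_th = 1.09 − 0.73 = 0.363 V.
Since V_DS = 4.9 V ≥ V_ov = 0.363 V, the device is in saturation.
I_D = ½ k_n V_ov² = 0.5 × 1.6 × 0.363² = 0.105 mA.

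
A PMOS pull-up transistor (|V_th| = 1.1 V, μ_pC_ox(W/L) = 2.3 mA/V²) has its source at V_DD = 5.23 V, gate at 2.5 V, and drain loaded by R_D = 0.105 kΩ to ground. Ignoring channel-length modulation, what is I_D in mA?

V_SG = V_DD − V_G = 5.23 − 2.5 = 2.73 V, so V_ov = 2.73 − 1.1 = 1.63 V.
Assume saturation: I_D = ½ k_p V_ov² = 0.5 × 2.3 × 1.63² = 3.06 mA, giving V_SD = V_DD − I_D R_D = 5.23 − 3.06 × 0.105 = 4.91 V.
V_SD = 4.91 V ≥ V_ov = 1.63 V, confirming saturation.

I_D = 3.06 mA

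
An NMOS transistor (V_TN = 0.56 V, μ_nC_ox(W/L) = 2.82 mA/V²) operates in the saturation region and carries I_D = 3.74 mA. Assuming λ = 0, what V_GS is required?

In saturation I_D = ½ k_n (V_GS − V_TN)², so V_GS − V_TN = √(2 I_D / k_n) = √(2 × 3.74 / 2.82) = 1.63 V.
V_GS = 0.56 + 1.63 = 2.19 V.

V_GS = 2.19 V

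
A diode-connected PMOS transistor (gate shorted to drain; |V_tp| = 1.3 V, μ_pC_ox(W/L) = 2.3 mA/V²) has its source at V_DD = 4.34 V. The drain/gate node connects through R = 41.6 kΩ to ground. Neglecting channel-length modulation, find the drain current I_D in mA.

With gate tied to drain, V_SG = V_SD ≥ V_SG − |V_tp|, so the device is in saturation.
KCL at the drain: ½ k_p (V_SG − |V_tp|)² = (V_DD − V_SG)/R.
Let x = V_SG − 1.3. Then 47.8 x² + x − 3.04 = 0, giving x = 0.242 V (positive root), so V_SG = 1.54 V.
I_D = (V_DD − V_SG)/R = (4.34 − 1.54) / 41.6 = 0.0673 mA.

I_D = 0.0673 mA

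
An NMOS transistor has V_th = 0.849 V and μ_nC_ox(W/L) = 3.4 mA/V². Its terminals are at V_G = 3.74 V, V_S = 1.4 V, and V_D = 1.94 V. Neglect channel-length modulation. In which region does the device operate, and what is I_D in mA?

V_GS = V_G − V_S = 3.74 − 1.4 = 2.34 V; V_DS = V_D − V_S = 1.94 − 1.4 = 0.54 V.
V_ov = V_GS − V_th = 2.34 − 0.849 = 1.49 V.
Since V_DS = 0.54 V < V_ov = 1.49 V, the device is in the triode region.
I_D = k_n [V_ov · V_DS − ½ V_DS²] = 3.4 × [1.49 × 0.54 − 0.5 × 0.54²] = 2.24 mA.

Triode; I_D = 2.24 mA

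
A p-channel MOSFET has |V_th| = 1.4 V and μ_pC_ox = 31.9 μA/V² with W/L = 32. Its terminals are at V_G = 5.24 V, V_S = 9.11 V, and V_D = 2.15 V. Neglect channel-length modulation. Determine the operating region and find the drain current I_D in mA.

V_SG = V_S − V_G = 9.11 − 5.24 = 3.87 V; V_SD = V_S − V_D = 9.11 − 2.15 = 6.96 V.
k_p = μ_pC_ox · (W/L) = 1.021 mA/V².
V_ov = V_SG − |V_th| = 3.87 − 1.4 = 2.47 V.
Since V_SD = 6.96 V ≥ V_ov = 2.47 V, the device is in saturation.
I_D = ½ k_p V_ov² = 0.5 × 1.021 × 2.47² = 3.11 mA.

Saturation; I_D = 3.11 mA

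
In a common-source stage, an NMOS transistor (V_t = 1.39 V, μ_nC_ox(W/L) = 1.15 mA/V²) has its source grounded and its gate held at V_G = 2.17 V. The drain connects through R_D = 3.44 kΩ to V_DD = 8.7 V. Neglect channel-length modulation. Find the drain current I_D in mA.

I_D = 0.350 mA

V_GS = V_G = 2.17 V, so V_ov = 2.17 − 1.39 = 0.78 V.
Assume saturation: I_D = ½ k_n V_ov² = 0.5 × 1.15 × 0.78² = 0.35 mA, giving V_DS = V_DD − I_D R_D = 8.7 − 0.35 × 3.44 = 7.5 V.
V_DS = 7.5 V ≥ V_ov = 0.78 V, confirming saturation.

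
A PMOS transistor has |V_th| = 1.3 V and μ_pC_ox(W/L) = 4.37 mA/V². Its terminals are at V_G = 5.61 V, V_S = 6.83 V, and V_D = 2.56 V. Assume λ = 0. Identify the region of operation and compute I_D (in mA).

Cutoff; I_D = 0 mA

V_SG = V_S − V_G = 6.83 − 5.61 = 1.22 V; V_SD = V_S − V_D = 6.83 − 2.56 = 4.27 V.
V_SG = 1.22 V < |V_th| = 1.3 V, so the transistor is in cutoff.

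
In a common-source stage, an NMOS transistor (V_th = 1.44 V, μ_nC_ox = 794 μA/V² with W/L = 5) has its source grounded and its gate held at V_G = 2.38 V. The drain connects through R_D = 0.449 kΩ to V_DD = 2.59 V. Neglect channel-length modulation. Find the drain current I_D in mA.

V_GS = V_G = 2.38 V, so V_ov = 2.38 − 1.44 = 0.94 V.
k_n = μ_nC_ox · (W/L) = 3.97 mA/V².
Assume saturation: I_D = ½ k_n V_ov² = 0.5 × 3.97 × 0.94² = 1.75 mA, giving V_DS = V_DD − I_D R_D = 2.59 − 1.75 × 0.449 = 1.8 V.
V_DS = 1.8 V ≥ V_ov = 0.94 V, confirming saturation.

I_D = 1.75 mA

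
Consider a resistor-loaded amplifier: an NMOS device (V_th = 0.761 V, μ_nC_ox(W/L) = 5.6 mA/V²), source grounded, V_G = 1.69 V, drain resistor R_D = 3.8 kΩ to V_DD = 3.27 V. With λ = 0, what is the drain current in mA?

I_D = 0.815 mA

V_GS = V_G = 1.69 V, so V_ov = 1.69 − 0.761 = 0.929 V.
Assume saturation: I_D = ½ k_n V_ov² = 0.5 × 5.6 × 0.929² = 2.42 mA, giving V_DS = V_DD − I_D R_D = 3.27 − 2.42 × 3.8 = -5.91 V.
But -5.91 V < V_ov = 0.929 V, so the device is actually in triode.
In triode I_D = k_n[V_ov V_DS − ½ V_DS²] and I_D = (V_DD − V_DS)/R_D. Equating: 10.6 V_DS² − 20.77 V_DS + 3.27 = 0, giving V_DS = 0.173 V (the root below V_ov).
I_D = (3.27 − 0.173) / 3.8 = 0.815 mA.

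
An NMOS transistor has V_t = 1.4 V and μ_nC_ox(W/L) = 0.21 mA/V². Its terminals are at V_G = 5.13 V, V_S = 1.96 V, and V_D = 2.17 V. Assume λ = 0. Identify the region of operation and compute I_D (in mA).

V_GS = V_G − V_S = 5.13 − 1.96 = 3.17 V; V_DS = V_D − V_S = 2.17 − 1.96 = 0.21 V.
V_ov = V_GS − V_t = 3.17 − 1.4 = 1.77 V.
Since V_DS = 0.21 V < V_ov = 1.77 V, the device is in the triode region.
I_D = k_n [V_ov · V_DS − ½ V_DS²] = 0.21 × [1.77 × 0.21 − 0.5 × 0.21²] = 0.0734 mA.

Triode; I_D = 0.0734 mA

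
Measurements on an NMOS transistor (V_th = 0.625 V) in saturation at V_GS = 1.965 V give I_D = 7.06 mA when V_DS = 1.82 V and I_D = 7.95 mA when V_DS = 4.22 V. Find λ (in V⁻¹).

λ = 0.0581 V⁻¹

With V_GS fixed, I_D ∝ (1 + λ V_DS) in saturation, so I_D2/I_D1 = (1 + λ V_DS2)/(1 + λ V_DS1).
7.95/7.06 = 1.126 = (1 + 4.22 λ)/(1 + 1.82 λ).
Solving: λ (I_D1 V_DS2 − I_D2 V_DS1) = I_D2 − I_D1, so λ = (7.95 − 7.06) / (7.06 × 4.22 − 7.95 × 1.82) = 0.89 / 15.3 = 0.0581 V⁻¹.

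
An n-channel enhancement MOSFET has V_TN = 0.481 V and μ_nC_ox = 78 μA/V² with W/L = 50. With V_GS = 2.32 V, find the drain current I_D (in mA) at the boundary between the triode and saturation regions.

At the boundary V_DS = V_ov = V_GS − V_TN = 2.32 − 0.481 = 1.84 V.
k_n = μ_nC_ox · (W/L) = 3.9 mA/V².
I_D = ½ k_n V_ov² = 0.5 × 3.9 × 1.84² = 6.59 mA.

I_D = 6.59 mA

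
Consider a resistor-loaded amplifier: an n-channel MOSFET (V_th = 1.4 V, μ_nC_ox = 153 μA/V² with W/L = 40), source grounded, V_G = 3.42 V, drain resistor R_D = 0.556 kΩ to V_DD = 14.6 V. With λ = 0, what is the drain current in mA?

V_GS = V_G = 3.42 V, so V_ov = 3.42 − 1.4 = 2.02 V.
k_n = μ_nC_ox · (W/L) = 6.12 mA/V².
Assume saturation: I_D = ½ k_n V_ov² = 0.5 × 6.12 × 2.02² = 12.5 mA, giving V_DS = V_DD − I_D R_D = 14.6 − 12.5 × 0.556 = 7.66 V.
V_DS = 7.66 V ≥ V_ov = 2.02 V, confirming saturation.

I_D = 12.5 mA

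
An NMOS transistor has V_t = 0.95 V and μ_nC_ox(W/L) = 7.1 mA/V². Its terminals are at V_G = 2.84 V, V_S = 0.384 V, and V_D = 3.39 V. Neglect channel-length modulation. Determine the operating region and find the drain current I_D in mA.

Saturation; I_D = 8.05 mA

V_GS = V_G − V_S = 2.84 − 0.384 = 2.46 V; V_DS = V_D − V_S = 3.39 − 0.384 = 3.01 V.
V_ov = V_GS − V_t = 2.46 − 0.95 = 1.51 V.
Since V_DS = 3.01 V ≥ V_ov = 1.51 V, the device is in saturation.
I_D = ½ k_n V_ov² = 0.5 × 7.1 × 1.51² = 8.05 mA.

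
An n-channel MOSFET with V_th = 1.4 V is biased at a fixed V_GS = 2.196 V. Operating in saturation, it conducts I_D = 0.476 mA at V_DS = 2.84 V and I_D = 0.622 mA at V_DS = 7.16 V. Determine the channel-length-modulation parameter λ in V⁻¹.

With V_GS fixed, I_D ∝ (1 + λ V_DS) in saturation, so I_D2/I_D1 = (1 + λ V_DS2)/(1 + λ V_DS1).
0.622/0.476 = 1.307 = (1 + 7.16 λ)/(1 + 2.84 λ).
Solving: λ (I_D1 V_DS2 − I_D2 V_DS1) = I_D2 − I_D1, so λ = (0.622 − 0.476) / (0.476 × 7.16 − 0.622 × 2.84) = 0.146 / 1.64 = 0.0889 V⁻¹.

λ = 0.0889 V⁻¹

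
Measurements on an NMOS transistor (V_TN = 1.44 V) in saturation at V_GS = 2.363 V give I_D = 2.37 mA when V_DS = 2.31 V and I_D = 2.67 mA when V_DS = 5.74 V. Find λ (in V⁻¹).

λ = 0.0403 V⁻¹

With V_GS fixed, I_D ∝ (1 + λ V_DS) in saturation, so I_D2/I_D1 = (1 + λ V_DS2)/(1 + λ V_DS1).
2.67/2.37 = 1.127 = (1 + 5.74 λ)/(1 + 2.31 λ).
Solving: λ (I_D1 V_DS2 − I_D2 V_DS1) = I_D2 − I_D1, so λ = (2.67 − 2.37) / (2.37 × 5.74 − 2.67 × 2.31) = 0.3 / 7.44 = 0.0403 V⁻¹.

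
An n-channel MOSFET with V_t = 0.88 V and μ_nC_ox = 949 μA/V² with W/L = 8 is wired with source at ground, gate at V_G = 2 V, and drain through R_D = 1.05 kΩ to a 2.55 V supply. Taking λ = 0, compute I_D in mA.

V_GS = V_G = 2 V, so V_ov = 2 − 0.88 = 1.12 V.
k_n = μ_nC_ox · (W/L) = 7.592 mA/V².
Assume saturation: I_D = ½ k_n V_ov² = 0.5 × 7.592 × 1.12² = 4.76 mA, giving V_DS = V_DD − I_D R_D = 2.55 − 4.76 × 1.05 = -2.45 V.
But -2.45 V < V_ov = 1.12 V, so the device is actually in triode.
In triode I_D = k_n[V_ov V_DS − ½ V_DS²] and I_D = (V_DD − V_DS)/R_D. Equating: 3.99 V_DS² − 9.928 V_DS + 2.55 = 0, giving V_DS = 0.291 V (the root below V_ov).
I_D = (2.55 − 0.291) / 1.05 = 2.15 mA.

I_D = 2.15 mA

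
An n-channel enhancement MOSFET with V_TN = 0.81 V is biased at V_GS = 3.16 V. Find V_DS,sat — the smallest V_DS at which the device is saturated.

The boundary between triode and saturation is V_DS = V_GS − V_TN = V_ov.
V_ov = 3.16 − 0.81 = 2.35 V.

V_DS,sat = 2.35 V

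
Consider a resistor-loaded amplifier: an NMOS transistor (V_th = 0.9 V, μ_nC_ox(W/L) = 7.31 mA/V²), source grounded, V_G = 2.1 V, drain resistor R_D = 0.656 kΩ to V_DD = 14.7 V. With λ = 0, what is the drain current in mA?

V_GS = V_G = 2.1 V, so V_ov = 2.1 − 0.9 = 1.2 V.
Assume saturation: I_D = ½ k_n V_ov² = 0.5 × 7.31 × 1.2² = 5.26 mA, giving V_DS = V_DD − I_D R_D = 14.7 − 5.26 × 0.656 = 11.2 V.
V_DS = 11.2 V ≥ V_ov = 1.2 V, confirming saturation.

I_D = 5.26 mA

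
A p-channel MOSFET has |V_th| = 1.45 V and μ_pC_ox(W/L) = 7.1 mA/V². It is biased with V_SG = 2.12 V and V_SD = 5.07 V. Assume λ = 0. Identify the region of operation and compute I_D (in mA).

Saturation; I_D = 1.59 mA

V_ov = V_SG − |V_th| = 2.12 − 1.45 = 0.67 V.
Since V_SD = 5.07 V ≥ V_ov = 0.67 V, the device is in saturation.
I_D = ½ k_p V_ov² = 0.5 × 7.1 × 0.67² = 1.59 mA.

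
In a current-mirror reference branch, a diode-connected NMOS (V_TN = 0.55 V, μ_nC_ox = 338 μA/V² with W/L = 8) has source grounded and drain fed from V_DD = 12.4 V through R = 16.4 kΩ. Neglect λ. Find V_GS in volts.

With gate tied to drain, V_GS = V_DS ≥ V_GS − V_TN, so the device is in saturation.
k_n = μ_nC_ox · (W/L) = 2.704 mA/V².
KCL at the drain: ½ k_n (V_GS − V_TN)² = (V_DD − V_GS)/R.
Let x = V_GS − 0.55. Then 22.2 x² + x − 11.85 = 0, giving x = 0.709 V (positive root), so V_GS = 1.26 V.
I_D = (V_DD − V_GS)/R = (12.4 − 1.26) / 16.4 = 0.679 mA.

V_GS = 1.26 V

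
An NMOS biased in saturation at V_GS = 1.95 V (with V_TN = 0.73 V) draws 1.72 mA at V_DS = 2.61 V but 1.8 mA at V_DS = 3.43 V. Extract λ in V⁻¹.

λ = 0.0666 V⁻¹

With V_GS fixed, I_D ∝ (1 + λ V_DS) in saturation, so I_D2/I_D1 = (1 + λ V_DS2)/(1 + λ V_DS1).
1.8/1.72 = 1.047 = (1 + 3.43 λ)/(1 + 2.61 λ).
Solving: λ (I_D1 V_DS2 − I_D2 V_DS1) = I_D2 − I_D1, so λ = (1.8 − 1.72) / (1.72 × 3.43 − 1.8 × 2.61) = 0.08 / 1.2 = 0.0666 V⁻¹.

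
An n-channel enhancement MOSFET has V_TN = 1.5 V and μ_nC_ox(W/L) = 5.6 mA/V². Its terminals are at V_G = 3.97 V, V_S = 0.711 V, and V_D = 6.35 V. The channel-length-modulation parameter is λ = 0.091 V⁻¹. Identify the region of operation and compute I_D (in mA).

Saturation; I_D = 13.1 mA

V_GS = V_G − V_S = 3.97 − 0.711 = 3.26 V; V_DS = V_D − V_S = 6.35 − 0.711 = 5.64 V.
V_ov = V_GS − V_TN = 3.26 − 1.5 = 1.76 V.
Since V_DS = 5.64 V ≥ V_ov = 1.76 V, the device is in saturation.
I_D = ½ k_n V_ov² (1 + λ V_DS) = 0.5 × 5.6 × 1.76² × (1 + 0.091 × 5.64) = 13.1 mA.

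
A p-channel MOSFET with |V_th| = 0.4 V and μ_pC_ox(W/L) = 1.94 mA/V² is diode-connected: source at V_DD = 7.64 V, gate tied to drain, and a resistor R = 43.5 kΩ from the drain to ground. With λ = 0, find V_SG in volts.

With gate tied to drain, V_SG = V_SD ≥ V_SG − |V_th|, so the device is in saturation.
KCL at the drain: ½ k_p (V_SG − |V_th|)² = (V_DD − V_SG)/R.
Let x = V_SG − 0.4. Then 42.2 x² + x − 7.24 = 0, giving x = 0.403 V (positive root), so V_SG = 0.803 V.
I_D = (V_DD − V_SG)/R = (7.64 − 0.803) / 43.5 = 0.157 mA.

V_SG = 0.803 V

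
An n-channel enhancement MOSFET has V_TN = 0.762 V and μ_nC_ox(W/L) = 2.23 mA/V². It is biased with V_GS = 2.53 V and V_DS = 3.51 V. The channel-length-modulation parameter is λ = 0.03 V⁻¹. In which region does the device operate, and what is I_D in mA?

V_ov = V_GS − V_TN = 2.53 − 0.762 = 1.77 V.
Since V_DS = 3.51 V ≥ V_ov = 1.77 V, the device is in saturation.
I_D = ½ k_n V_ov² (1 + λ V_DS) = 0.5 × 2.23 × 1.77² × (1 + 0.03 × 3.51) = 3.85 mA.

Saturation; I_D = 3.85 mA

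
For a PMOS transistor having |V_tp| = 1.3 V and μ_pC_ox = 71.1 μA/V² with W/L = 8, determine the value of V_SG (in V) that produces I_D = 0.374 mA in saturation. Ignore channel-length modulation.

V_SG = 2.45 V

k_p = μ_pC_ox · (W/L) = 0.5688 mA/V².
In saturation I_D = ½ k_p (V_SG − |V_tp|)², so V_SG − |V_tp| = √(2 I_D / k_p) = √(2 × 0.374 / 0.5688) = 1.15 V.
V_SG = 1.3 + 1.15 = 2.45 V.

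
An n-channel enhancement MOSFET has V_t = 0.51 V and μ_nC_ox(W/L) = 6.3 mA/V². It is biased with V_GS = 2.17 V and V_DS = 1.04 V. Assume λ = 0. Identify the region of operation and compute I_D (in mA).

V_ov = V_GS − V_t = 2.17 − 0.51 = 1.66 V.
Since V_DS = 1.04 V < V_ov = 1.66 V, the device is in the triode region.
I_D = k_n [V_ov · V_DS − ½ V_DS²] = 6.3 × [1.66 × 1.04 − 0.5 × 1.04²] = 7.47 mA.

Triode; I_D = 7.47 mA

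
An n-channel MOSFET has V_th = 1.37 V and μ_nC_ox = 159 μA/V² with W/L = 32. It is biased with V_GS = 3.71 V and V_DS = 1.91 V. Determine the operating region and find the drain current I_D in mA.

k_n = μ_nC_ox · (W/L) = 5.088 mA/V².
V_ov = V_GS − V_th = 3.71 − 1.37 = 2.34 V.
Since V_DS = 1.91 V < V_ov = 2.34 V, the device is in the triode region.
I_D = k_n [V_ov · V_DS − ½ V_DS²] = 5.088 × [2.34 × 1.91 − 0.5 × 1.91²] = 13.5 mA.

Triode; I_D = 13.5 mA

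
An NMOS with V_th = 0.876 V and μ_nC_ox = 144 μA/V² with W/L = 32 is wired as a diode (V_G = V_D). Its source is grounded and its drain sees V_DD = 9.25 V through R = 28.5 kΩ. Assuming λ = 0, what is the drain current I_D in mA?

With gate tied to drain, V_GS = V_DS ≥ V_GS − V_th, so the device is in saturation.
k_n = μ_nC_ox · (W/L) = 4.608 mA/V².
KCL at the drain: ½ k_n (V_GS − V_th)² = (V_DD − V_GS)/R.
Let x = V_GS − 0.876. Then 65.7 x² + x − 8.374 = 0, giving x = 0.35 V (positive root), so V_GS = 1.23 V.
I_D = (V_DD − V_GS)/R = (9.25 − 1.23) / 28.5 = 0.282 mA.

I_D = 0.282 mA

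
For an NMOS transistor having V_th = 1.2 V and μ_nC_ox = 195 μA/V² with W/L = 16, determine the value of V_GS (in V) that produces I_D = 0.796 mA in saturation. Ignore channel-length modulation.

V_GS = 1.91 V

k_n = μ_nC_ox · (W/L) = 3.12 mA/V².
In saturation I_D = ½ k_n (V_GS − V_th)², so V_GS − V_th = √(2 I_D / k_n) = √(2 × 0.796 / 3.12) = 0.714 V.
V_GS = 1.2 + 0.714 = 1.91 V.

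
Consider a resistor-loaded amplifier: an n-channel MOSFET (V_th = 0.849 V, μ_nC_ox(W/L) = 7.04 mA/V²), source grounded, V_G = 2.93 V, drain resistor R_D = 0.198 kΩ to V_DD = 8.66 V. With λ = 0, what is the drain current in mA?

V_GS = V_G = 2.93 V, so V_ov = 2.93 − 0.849 = 2.08 V.
Assume saturation: I_D = ½ k_n V_ov² = 0.5 × 7.04 × 2.08² = 15.2 mA, giving V_DS = V_DD − I_D R_D = 8.66 − 15.2 × 0.198 = 5.64 V.
V_DS = 5.64 V ≥ V_ov = 2.08 V, confirming saturation.

I_D = 15.2 mA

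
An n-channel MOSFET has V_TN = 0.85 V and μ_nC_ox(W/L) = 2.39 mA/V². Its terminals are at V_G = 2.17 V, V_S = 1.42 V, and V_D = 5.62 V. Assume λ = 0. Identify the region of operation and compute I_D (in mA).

Cutoff; I_D = 0 mA

V_GS = V_G − V_S = 2.17 − 1.42 = 0.75 V; V_DS = V_D − V_S = 5.62 − 1.42 = 4.2 V.
V_GS = 0.75 V < V_TN = 0.85 V, so the transistor is in cutoff.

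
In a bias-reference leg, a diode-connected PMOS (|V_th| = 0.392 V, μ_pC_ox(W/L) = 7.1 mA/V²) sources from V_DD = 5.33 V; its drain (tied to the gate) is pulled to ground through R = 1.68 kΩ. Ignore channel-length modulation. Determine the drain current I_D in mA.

With gate tied to drain, V_SG = V_SD ≥ V_SG − |V_th|, so the device is in saturation.
KCL at the drain: ½ k_p (V_SG − |V_th|)² = (V_DD − V_SG)/R.
Let x = V_SG − 0.392. Then 5.96 x² + x − 4.938 = 0, giving x = 0.83 V (positive root), so V_SG = 1.22 V.
I_D = (V_DD − V_SG)/R = (5.33 − 1.22) / 1.68 = 2.45 mA.

I_D = 2.45 mA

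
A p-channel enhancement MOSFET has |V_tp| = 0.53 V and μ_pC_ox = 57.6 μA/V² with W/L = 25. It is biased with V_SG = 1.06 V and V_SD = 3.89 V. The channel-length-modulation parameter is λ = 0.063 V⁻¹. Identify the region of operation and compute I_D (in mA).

Saturation; I_D = 0.252 mA

k_p = μ_pC_ox · (W/L) = 1.44 mA/V².
V_ov = V_SG − |V_tp| = 1.06 − 0.53 = 0.53 V.
Since V_SD = 3.89 V ≥ V_ov = 0.53 V, the device is in saturation.
I_D = ½ k_p V_ov² (1 + λ V_SD) = 0.5 × 1.44 × 0.53² × (1 + 0.063 × 3.89) = 0.252 mA.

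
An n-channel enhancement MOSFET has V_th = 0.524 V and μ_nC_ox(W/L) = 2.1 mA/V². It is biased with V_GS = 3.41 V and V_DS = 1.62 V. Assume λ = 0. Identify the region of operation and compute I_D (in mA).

Triode; I_D = 7.06 mA

V_ov = V_GS − V_th = 3.41 − 0.524 = 2.89 V.
Since V_DS = 1.62 V < V_ov = 2.89 V, the device is in the triode region.
I_D = k_n [V_ov · V_DS − ½ V_DS²] = 2.1 × [2.89 × 1.62 − 0.5 × 1.62²] = 7.06 mA.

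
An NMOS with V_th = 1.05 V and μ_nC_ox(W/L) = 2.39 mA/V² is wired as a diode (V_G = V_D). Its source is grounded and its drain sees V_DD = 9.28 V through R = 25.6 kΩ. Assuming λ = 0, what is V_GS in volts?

With gate tied to drain, V_GS = V_DS ≥ V_GS − V_th, so the device is in saturation.
KCL at the drain: ½ k_n (V_GS − V_th)² = (V_DD − V_GS)/R.
Let x = V_GS − 1.05. Then 30.6 x² + x − 8.23 = 0, giving x = 0.503 V (positive root), so V_GS = 1.55 V.
I_D = (V_DD − V_GS)/R = (9.28 − 1.55) / 25.6 = 0.302 mA.

V_GS = 1.55 V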